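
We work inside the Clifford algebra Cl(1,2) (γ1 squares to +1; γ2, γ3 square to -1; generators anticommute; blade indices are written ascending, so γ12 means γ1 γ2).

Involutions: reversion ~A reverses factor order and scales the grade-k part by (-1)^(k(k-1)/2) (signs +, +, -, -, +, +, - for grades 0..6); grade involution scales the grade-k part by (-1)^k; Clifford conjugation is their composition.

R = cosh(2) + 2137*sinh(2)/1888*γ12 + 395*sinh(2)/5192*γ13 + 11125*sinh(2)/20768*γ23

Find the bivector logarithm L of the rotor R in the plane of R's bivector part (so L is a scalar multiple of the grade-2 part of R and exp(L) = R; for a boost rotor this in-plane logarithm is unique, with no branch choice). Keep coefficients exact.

The scalar part of R is cosh(2), which fixes the rapidity magnitude through cosh (cosh is even, so it cannot fix the sign — the bivector part carries that); dividing the bivector part by sinh of the rapidity gives the plane, and L = rapidity * plane, where the joint sign ambiguity of (rapidity, plane) cancels in the product.
Concretely: cosh(rapidity) = cosh(2) gives rapidity = ±2, and since rapidity/sinh(rapidity) is even the sign is immaterial: L = (rapidity/sinh(rapidity)) * <R>_2 = (2/sinh(2)) * <R>_2.
Answer: 2137/944*γ12 + 395/2596*γ13 + 11125/10384*γ23


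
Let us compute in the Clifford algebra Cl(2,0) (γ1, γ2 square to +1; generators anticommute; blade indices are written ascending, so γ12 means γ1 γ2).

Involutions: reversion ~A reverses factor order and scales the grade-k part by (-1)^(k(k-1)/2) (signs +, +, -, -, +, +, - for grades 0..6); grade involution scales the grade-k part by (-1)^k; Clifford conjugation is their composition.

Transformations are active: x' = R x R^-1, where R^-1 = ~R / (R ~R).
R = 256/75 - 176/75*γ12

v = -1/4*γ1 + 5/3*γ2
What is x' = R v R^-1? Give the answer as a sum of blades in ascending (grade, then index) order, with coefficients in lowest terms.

~R = 256/75 + 176/75*γ12, and R ~R = 96512/5625, so R^-1 = ~R / (96512/5625).
R v = -1072/225*γ1 + 1148/225*γ2
Answer: -7445/4524*γ1 + 137/377*γ2


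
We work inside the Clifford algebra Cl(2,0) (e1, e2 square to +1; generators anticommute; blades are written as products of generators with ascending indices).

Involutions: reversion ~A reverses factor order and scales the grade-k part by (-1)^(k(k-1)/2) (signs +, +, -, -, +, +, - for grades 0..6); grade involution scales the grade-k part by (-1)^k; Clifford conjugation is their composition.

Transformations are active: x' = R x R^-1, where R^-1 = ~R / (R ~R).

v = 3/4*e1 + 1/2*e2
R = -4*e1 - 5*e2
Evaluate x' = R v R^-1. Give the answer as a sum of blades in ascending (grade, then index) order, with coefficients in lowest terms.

~R = -4*e1 - 5*e2, and R ~R = 41, so R^-1 = ~R / (41).
R v = -11/2 + 7/4*e1 e2
Answer: 53/164*e1 + 69/82*e2


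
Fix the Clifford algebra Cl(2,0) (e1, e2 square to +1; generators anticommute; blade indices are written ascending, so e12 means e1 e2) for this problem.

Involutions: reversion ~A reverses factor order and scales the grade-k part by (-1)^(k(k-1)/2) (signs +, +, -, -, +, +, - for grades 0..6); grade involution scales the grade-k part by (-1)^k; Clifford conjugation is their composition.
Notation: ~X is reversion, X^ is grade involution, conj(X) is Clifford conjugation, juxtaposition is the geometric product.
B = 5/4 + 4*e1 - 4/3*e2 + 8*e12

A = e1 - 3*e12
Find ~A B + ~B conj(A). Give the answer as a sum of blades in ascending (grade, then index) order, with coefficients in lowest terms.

first term: -20 - 11/4*e1 - 4*e2 + 29/12*e12
second term: 20 + 11/4*e1 + 4*e2 + 29/12*e12
Answer: 29/6*e12


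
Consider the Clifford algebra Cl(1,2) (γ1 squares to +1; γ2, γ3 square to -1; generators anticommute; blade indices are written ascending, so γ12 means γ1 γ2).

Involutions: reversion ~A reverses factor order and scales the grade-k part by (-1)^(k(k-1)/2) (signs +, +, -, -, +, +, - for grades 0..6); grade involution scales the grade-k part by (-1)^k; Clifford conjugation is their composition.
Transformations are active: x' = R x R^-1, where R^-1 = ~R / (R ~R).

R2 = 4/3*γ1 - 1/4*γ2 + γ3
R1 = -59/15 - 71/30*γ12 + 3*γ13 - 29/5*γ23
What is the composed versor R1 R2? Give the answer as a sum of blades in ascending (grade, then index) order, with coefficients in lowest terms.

Distribute over the terms of R2 (each basis-blade product reordered to ascending indices, repeated generators contracted through their squares):
R1 (4/3*γ1) = -236/45*γ1 + 142/45*γ2 - 4*γ3 - 116/15*γ123
R1 (-1/4*γ2) = -71/120*γ1 + 59/60*γ2 + 29/20*γ3 + 3/4*γ123
R1 (γ3) = -3*γ1 + 29/5*γ2 - 59/15*γ3 - 71/30*γ123
Summing the partial products and collecting blades:
Answer: -3181/360*γ1 + 1789/180*γ2 - 389/60*γ3 - 187/20*γ123


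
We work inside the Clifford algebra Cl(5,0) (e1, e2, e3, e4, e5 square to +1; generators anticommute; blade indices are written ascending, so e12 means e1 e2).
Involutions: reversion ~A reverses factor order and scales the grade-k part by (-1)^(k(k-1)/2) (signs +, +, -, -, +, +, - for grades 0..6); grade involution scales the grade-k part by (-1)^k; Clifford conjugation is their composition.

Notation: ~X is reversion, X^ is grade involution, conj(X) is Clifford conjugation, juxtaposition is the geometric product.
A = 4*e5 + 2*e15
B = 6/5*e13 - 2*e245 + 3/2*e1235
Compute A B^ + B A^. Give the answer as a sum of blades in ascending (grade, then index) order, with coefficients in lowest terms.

first term: -3*e23 + 8*e24 + 12/5*e35 - 6*e123 + 4*e124 + 24/5*e135
second term: -3*e23 + 8*e24 - 12/5*e35 - 6*e123 + 4*e124 - 24/5*e135
Answer: -6*e23 + 16*e24 - 12*e123 + 8*e124


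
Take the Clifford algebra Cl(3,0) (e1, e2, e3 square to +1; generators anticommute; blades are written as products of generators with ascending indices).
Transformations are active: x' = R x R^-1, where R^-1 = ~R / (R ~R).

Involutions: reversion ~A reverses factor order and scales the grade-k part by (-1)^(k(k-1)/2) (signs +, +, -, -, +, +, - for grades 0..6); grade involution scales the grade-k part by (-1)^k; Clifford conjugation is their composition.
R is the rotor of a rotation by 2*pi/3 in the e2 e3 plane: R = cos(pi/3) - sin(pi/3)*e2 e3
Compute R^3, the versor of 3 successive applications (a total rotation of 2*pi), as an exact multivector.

Rotor phase runs at HALF the rotation angle; powers of one rotor simply add phase, so after 3 steps in e2 e3 the phase is 3*pi/3 = pi and R^3 = cos(pi) - sin(pi)*e2 e3.
cos(pi) = -1 and sin(pi) = 0, so R^3 = -1. The total rotation 2*pi is 1 full turn, so every vector returns to itself, yet the rotor is -1, on the OTHER sheet of the double cover (an odd number of 2*pi turns).
Answer: -1


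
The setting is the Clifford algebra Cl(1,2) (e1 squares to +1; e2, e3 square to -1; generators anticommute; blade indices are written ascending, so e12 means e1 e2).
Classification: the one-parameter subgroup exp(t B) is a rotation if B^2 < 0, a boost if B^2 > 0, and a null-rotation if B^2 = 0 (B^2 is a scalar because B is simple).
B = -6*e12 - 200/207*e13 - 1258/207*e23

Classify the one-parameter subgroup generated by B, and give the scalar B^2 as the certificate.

B^2 term by term: the squares give (-6)^2*(e12)^2 + (-200/207)^2*(e13)^2 + (-1258/207)^2*(e23)^2 = 36*(+1) + 40000/42849*(+1) + 1582564/42849*(-1) = 0 (each basis 2-blade squares to minus the product of its generators' squares); cross terms between blades sharing an index anticommute and cancel. So B^2 = 0.
Answer: null-rotation, certificate B^2 = 0. No conjugation can change B^2 = 0; the sign gives the class.


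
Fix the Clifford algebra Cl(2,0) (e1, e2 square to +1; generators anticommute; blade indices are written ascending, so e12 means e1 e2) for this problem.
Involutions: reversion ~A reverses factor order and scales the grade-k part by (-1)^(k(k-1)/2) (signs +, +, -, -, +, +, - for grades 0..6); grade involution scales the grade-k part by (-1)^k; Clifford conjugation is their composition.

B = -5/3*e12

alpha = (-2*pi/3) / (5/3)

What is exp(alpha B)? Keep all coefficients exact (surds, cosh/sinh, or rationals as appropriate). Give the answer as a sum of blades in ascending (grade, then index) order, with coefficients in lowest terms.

B^2 = (-5/3)^2*(e12)^2 = 25/9*(-1) = -25/9 (a basis 2-blade squares to minus the product of its generators' squares).
B^2 = -25/9 — the negative square puts this in the circular regime; l = 5/3, alpha*l = -2*pi/3, so exp(alpha B) = cos(-2*pi/3) + (sin(-2*pi/3)/(5/3))*B = -1/2 + (-3*sqrt(3)/10)*B.
Answer: -1/2 + sqrt(3)/2*e12


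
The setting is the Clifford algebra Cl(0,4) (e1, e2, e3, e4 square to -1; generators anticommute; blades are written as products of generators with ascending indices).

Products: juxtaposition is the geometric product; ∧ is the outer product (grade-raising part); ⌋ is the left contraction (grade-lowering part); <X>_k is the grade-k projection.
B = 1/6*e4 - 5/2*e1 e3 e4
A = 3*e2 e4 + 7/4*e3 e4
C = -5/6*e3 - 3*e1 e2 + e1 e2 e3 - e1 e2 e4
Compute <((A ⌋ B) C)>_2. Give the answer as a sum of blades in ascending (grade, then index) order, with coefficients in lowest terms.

step 1: 35/8*e1
step 2: 105/8*e2 - 175/48*e1 e3 - 35/8*e2 e3 + 35/8*e2 e4
step 3: -175/48*e1 e3 - 35/8*e2 e3 + 35/8*e2 e4
Answer: -175/48*e1 e3 - 35/8*e2 e3 + 35/8*e2 e4


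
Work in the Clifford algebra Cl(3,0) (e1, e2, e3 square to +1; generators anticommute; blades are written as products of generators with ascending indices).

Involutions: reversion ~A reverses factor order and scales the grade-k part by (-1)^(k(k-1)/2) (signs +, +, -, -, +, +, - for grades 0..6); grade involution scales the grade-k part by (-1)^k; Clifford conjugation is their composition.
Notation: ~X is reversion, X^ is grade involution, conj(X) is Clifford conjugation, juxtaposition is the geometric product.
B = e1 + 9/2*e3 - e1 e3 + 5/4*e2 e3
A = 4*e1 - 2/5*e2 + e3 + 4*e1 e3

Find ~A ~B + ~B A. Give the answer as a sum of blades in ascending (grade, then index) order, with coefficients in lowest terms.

first term: 25/2 - 19*e1 + 5/4*e2 + 17/2*e3 - 23/5*e1 e2 + 17*e1 e3 - 9/5*e2 e3 - 23/5*e1 e2 e3
second term: 9/2 - 17*e1 - 5/4*e2 - 1/2*e3 - 27/5*e1 e2 - 17*e1 e3 + 9/5*e2 e3 - 23/5*e1 e2 e3
Answer: 17 - 36*e1 + 8*e3 - 10*e1 e2 - 46/5*e1 e2 e3


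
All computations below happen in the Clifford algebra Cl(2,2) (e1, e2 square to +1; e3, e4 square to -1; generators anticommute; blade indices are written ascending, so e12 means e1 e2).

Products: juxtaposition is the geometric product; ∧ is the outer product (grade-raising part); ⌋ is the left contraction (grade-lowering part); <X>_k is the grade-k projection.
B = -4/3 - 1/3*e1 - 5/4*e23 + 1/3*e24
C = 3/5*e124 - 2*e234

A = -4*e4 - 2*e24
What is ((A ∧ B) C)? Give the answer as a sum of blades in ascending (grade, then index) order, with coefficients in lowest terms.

step 1: 16/3*e4 - 4/3*e14 + 8/3*e24 + 2/3*e124 + 5*e234
step 2: 52/5 + 8/5*e1 + 4/5*e2 + 16/3*e3 - 16/5*e12 + 13/3*e13 + 32/3*e23 - 8/3*e123
Answer: 52/5 + 8/5*e1 + 4/5*e2 + 16/3*e3 - 16/5*e12 + 13/3*e13 + 32/3*e23 - 8/3*e123


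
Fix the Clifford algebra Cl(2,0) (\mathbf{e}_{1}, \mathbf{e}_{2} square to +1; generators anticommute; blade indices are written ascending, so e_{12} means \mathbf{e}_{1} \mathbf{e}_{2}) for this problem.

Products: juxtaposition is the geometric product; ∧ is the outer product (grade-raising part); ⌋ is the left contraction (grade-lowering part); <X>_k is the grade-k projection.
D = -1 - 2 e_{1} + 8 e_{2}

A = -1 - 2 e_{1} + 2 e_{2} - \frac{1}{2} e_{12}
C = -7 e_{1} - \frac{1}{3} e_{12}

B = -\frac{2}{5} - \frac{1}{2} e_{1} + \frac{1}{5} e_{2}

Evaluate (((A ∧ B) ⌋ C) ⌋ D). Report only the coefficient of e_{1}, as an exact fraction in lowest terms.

step 1: \frac{2}{5} + \frac{13}{10} e_{1} - e_{2} + \frac{4}{5} e_{12}
step 2: -\frac{53}{6} - \frac{47}{15} e_{1} - \frac{13}{30} e_{2} - \frac{2}{15} e_{12}
step 3: \frac{349}{30} + \frac{53}{3} e_{1} - \frac{212}{3} e_{2}
Answer: \frac{53}{3}


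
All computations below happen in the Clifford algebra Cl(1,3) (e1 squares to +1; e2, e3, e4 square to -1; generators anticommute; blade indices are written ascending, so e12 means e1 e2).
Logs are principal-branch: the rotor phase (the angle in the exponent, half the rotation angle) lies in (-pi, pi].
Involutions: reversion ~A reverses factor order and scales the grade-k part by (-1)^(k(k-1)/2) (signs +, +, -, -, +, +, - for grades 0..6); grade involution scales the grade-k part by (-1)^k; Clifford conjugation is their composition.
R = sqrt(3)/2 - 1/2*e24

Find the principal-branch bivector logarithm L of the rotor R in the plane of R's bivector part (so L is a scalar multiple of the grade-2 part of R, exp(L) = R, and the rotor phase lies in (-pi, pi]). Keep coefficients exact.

The scalar part of R is sqrt(3)/2, and that scalar determines the rotor phase on the principal branch; recovering the unit plane as bivector-part over sine of the phase gives L = phase * plane.
Concretely: cos(phase) = sqrt(3)/2 gives phase = ±pi/6, and since phase/sin(phase) is even the sign is immaterial: L = (phase/sin(phase)) * <R>_2 = (pi/3) * <R>_2.
Answer: -pi/6*e24


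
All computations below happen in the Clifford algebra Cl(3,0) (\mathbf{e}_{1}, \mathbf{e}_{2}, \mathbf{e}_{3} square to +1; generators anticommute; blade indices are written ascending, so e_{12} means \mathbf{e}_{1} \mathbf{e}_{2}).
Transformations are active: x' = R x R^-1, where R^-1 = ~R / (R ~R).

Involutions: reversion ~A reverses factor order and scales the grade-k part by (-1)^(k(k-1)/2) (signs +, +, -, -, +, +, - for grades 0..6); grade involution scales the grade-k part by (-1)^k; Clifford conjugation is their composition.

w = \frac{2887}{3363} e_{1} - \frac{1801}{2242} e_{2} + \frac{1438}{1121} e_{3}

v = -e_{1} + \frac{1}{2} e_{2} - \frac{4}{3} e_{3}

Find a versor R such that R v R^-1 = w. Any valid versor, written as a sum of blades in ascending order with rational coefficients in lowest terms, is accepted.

Sketch: the shared square \frac{109}{36} makes R = v + w = -\frac{476}{3363} e_{1} - \frac{340}{1121} e_{2} - \frac{170}{3363} e_{3} the natural versor; its sandwich fixes that direction, negates (v - w)/2, and sends v to w.
Answer: -\frac{476}{3363} e_{1} - \frac{340}{1121} e_{2} - \frac{170}{3363} e_{3}


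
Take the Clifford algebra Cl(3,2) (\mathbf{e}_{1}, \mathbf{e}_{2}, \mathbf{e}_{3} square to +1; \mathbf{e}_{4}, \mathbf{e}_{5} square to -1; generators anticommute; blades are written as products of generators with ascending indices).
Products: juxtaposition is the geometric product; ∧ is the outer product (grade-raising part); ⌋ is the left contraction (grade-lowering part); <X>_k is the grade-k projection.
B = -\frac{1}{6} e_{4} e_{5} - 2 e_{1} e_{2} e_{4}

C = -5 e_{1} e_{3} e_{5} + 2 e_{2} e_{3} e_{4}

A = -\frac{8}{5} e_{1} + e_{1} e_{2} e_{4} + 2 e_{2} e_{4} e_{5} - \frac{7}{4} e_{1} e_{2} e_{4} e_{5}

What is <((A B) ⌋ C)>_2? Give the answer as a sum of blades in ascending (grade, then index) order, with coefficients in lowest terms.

step 1: -2 + \frac{1}{3} e_{2} - \frac{7}{2} e_{5} - \frac{7}{24} e_{1} e_{2} + 4 e_{1} e_{5} + \frac{16}{5} e_{2} e_{4} + \frac{1}{6} e_{1} e_{2} e_{5} + \frac{4}{15} e_{1} e_{4} e_{5}
step 2: \frac{68}{5} e_{3} - \frac{35}{2} e_{1} e_{3} + \frac{2}{3} e_{3} e_{4} + 10 e_{1} e_{3} e_{5} - 4 e_{2} e_{3} e_{4}
step 3: -\frac{35}{2} e_{1} e_{3} + \frac{2}{3} e_{3} e_{4}
Answer: -\frac{35}{2} e_{1} e_{3} + \frac{2}{3} e_{3} e_{4}


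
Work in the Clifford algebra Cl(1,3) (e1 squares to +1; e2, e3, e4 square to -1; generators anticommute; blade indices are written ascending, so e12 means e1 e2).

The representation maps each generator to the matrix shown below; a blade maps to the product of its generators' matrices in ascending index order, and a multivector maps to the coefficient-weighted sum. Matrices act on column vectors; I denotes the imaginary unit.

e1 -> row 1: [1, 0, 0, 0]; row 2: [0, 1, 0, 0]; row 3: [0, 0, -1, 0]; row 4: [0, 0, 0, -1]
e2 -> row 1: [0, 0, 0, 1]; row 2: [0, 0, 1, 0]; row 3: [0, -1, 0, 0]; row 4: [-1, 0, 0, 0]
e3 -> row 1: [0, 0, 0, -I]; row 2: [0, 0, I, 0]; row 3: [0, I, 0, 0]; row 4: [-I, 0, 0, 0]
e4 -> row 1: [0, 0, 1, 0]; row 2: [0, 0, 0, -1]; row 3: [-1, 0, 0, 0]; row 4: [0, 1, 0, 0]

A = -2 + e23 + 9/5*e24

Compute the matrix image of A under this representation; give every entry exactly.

Bivector images (products of the table entries): rho(e23) = rho(e2)rho(e3) = row 1: [-I, 0, 0, 0]; row 2: [0, I, 0, 0]; row 3: [0, 0, -I, 0]; row 4: [0, 0, 0, I]; rho(e24) = rho(e2)rho(e4) = row 1: [0, 1, 0, 0]; row 2: [-1, 0, 0, 0]; row 3: [0, 0, 0, 1]; row 4: [0, 0, -1, 0].
M = (-2)*1 + (1)*rho(e23) + (9/5)*rho(e24), summed entrywise (1 is the identity matrix):
Answer: row 1: [-2 - I, 9/5, 0, 0]; row 2: [-9/5, -2 + I, 0, 0]; row 3: [0, 0, -2 - I, 9/5]; row 4: [0, 0, -9/5, -2 + I]


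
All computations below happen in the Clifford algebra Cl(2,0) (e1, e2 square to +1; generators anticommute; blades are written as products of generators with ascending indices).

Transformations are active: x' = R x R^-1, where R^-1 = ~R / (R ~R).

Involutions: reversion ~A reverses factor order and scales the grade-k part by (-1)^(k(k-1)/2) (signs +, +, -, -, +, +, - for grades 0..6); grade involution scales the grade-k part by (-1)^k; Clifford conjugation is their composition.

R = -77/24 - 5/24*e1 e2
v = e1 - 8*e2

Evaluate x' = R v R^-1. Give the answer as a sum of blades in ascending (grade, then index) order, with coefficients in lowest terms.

~R = -77/24 + 5/24*e1 e2, and R ~R = 2977/288, so R^-1 = ~R / (2977/288).
R v = -37/24*e1 + 207/8*e2
Answer: -128/2977*e1 - 24001/2977*e2


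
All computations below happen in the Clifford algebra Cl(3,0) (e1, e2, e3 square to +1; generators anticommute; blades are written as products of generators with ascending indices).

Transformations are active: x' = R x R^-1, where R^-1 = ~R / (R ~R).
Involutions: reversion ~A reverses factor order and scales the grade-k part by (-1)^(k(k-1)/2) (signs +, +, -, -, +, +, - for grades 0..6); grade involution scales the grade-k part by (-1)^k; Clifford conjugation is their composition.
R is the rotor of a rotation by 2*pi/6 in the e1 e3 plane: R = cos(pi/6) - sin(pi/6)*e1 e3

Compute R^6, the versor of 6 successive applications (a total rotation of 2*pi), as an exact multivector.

The rotor phase is half the rotation angle and phases add under composition, so 6 steps in the e1 e3 plane accumulate phase 6*(pi/6) = pi: R^6 = cos(pi) - sin(pi)*e1 e3.
cos(pi) = -1 and sin(pi) = 0, so R^6 = -1. The total rotation 2*pi is 1 full turn, so every vector returns to itself, yet the rotor is -1, on the OTHER sheet of the double cover (an odd number of 2*pi turns).
Answer: -1


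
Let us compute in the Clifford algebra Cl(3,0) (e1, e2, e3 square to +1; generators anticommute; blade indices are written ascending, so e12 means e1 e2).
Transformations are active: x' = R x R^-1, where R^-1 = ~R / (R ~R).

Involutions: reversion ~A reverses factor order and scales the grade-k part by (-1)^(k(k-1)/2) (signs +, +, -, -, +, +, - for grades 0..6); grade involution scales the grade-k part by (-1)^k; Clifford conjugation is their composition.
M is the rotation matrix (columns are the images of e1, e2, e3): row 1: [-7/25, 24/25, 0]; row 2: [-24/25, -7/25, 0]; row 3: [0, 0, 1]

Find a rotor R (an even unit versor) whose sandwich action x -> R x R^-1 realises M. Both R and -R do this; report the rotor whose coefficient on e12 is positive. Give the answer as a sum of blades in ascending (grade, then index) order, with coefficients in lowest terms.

Method: write R = a + b12*e12 + b13*e13 + b23*e23 with a^2 + b12^2 + b13^2 + b23^2 = 1 (so R^-1 = ~R). Expanding the columns R e_j ~R gives tr M = 4a^2 - 1 and, from the antisymmetric part, M21 - M12 = -4a*b12, M13 - M31 = 4a*b13, M32 - M23 = -4a*b23.
Here tr M = 11/25, so a^2 = (1 + tr M)/4 = 9/25 and a = ±3/5. Taking a = 3/5: M21 - M12 = -48/25, M13 - M31 = 0, M32 - M23 = 0, giving b12 = 4/5, b13 = 0, b23 = 0, i.e. R = 3/5 + 4/5*e12.
Its e12 coefficient is already positive.
Answer: 3/5 + 4/5*e12. Uniqueness: Spin(3) -> SO(3) maps R and -R to the same rotation of trace 11/25; fixing the sign of the e12 coefficient removes the ambiguity.


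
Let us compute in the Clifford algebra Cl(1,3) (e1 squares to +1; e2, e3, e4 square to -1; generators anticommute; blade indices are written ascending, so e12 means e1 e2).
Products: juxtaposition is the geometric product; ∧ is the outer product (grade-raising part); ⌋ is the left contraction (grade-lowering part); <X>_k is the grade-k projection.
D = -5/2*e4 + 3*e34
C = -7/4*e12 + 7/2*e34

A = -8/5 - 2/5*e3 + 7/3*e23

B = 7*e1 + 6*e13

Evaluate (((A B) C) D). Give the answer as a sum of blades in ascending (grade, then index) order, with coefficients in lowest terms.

step 1: -68/5*e1 - 14*e12 - 34/5*e13 + 49/3*e123
step 2: 49/2 + 119/5*e2 - 343/12*e3 + 119/5*e14 + 119/10*e23 - 343/6*e124 - 238/5*e134 - 49*e1234
step 3: 2023/10*e1 + 49/2*e4 + 49/12*e12 - 238/5*e13 - 476/5*e24 + 3479/24*e34 - 294*e123 + 833/20*e234
Answer: 2023/10*e1 + 49/2*e4 + 49/12*e12 - 238/5*e13 - 476/5*e24 + 3479/24*e34 - 294*e123 + 833/20*e234


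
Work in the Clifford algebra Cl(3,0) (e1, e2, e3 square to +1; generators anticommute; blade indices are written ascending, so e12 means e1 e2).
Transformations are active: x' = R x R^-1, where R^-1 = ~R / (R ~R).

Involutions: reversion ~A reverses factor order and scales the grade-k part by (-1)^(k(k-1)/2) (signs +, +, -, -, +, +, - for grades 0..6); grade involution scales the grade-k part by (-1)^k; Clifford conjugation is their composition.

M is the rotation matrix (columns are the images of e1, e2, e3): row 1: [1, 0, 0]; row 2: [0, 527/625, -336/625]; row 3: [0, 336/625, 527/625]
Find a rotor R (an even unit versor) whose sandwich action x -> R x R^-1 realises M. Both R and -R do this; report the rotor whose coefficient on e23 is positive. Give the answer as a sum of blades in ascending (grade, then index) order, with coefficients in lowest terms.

Method: write R = a + b12*e12 + b13*e13 + b23*e23 with a^2 + b12^2 + b13^2 + b23^2 = 1 (so R^-1 = ~R). Expanding the columns R e_j ~R gives tr M = 4a^2 - 1 and, from the antisymmetric part, M21 - M12 = -4a*b12, M13 - M31 = 4a*b13, M32 - M23 = -4a*b23.
Here tr M = 1679/625, so a^2 = (1 + tr M)/4 = 576/625 and a = ±24/25. Taking a = 24/25: M21 - M12 = 0, M13 - M31 = 0, M32 - M23 = 672/625, giving b12 = 0, b13 = 0, b23 = -7/25, i.e. R = 24/25 - 7/25*e23.
Its e23 coefficient is negative, so report the other preimage -R.
Answer: -24/25 + 7/25*e23. Sheet selection: the two-to-one cover makes ±R indistinguishable at the matrix level (trace 1679/625), so uniqueness comes from the required sign on e23.


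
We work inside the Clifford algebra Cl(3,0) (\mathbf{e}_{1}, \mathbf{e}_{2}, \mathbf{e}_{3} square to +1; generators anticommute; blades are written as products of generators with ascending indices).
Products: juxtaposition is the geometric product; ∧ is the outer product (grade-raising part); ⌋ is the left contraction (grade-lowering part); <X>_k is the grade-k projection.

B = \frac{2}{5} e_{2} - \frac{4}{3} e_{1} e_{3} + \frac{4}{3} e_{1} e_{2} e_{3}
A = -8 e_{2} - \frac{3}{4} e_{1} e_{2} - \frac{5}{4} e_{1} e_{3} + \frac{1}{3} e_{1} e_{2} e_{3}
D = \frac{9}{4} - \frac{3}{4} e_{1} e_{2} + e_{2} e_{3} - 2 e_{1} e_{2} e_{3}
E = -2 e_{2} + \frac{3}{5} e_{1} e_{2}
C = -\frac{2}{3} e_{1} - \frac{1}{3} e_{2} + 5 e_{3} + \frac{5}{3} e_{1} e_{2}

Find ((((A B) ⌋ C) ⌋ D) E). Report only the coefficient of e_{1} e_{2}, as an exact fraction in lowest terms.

step 1: -\frac{239}{45} - \frac{3}{10} e_{1} - \frac{19}{9} e_{2} + e_{3} + \frac{158}{15} e_{1} e_{3} - e_{2} e_{3} - \frac{61}{6} e_{1} e_{2} e_{3}
step 2: \frac{797}{135} + \frac{953}{135} e_{1} + \frac{343}{270} e_{2} - \frac{239}{9} e_{3} - \frac{239}{27} e_{1} e_{2}
step 3: \frac{299}{45} + \frac{343}{360} e_{1} + \frac{3827}{180} e_{2} - \frac{493}{30} e_{3} + \frac{2921}{60} e_{1} e_{2} + \frac{343}{135} e_{1} e_{3} - \frac{1109}{135} e_{2} e_{3} - \frac{1594}{135} e_{1} e_{2} e_{3}
step 4: -\frac{64559}{900} - \frac{33037}{300} e_{1} - \frac{22891}{1800} e_{2} - \frac{6308}{675} e_{3} + \frac{1873}{900} e_{1} e_{2} - \frac{12613}{675} e_{1} e_{3} - \frac{7052}{225} e_{2} e_{3} - \frac{6451}{1350} e_{1} e_{2} e_{3}
Answer: \frac{1873}{900}


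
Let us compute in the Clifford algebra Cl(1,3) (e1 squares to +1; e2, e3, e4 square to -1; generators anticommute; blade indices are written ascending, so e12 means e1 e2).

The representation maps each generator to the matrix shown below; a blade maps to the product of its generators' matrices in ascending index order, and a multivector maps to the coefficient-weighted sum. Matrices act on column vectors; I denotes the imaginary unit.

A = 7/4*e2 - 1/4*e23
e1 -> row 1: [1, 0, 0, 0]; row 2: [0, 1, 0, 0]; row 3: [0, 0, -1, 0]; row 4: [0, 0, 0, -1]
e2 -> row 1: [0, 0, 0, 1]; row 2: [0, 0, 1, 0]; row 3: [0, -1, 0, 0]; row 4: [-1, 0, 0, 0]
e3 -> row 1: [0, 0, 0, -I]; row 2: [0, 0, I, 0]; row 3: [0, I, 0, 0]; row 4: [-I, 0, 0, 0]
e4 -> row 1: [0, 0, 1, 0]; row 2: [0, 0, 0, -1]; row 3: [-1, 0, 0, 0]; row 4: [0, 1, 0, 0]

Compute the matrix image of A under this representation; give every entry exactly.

Bivector images (products of the table entries): rho(e23) = rho(e2)rho(e3) = row 1: [-I, 0, 0, 0]; row 2: [0, I, 0, 0]; row 3: [0, 0, -I, 0]; row 4: [0, 0, 0, I].
M = (7/4)*rho(e2) + (-1/4)*rho(e23), summed entrywise:
Answer: row 1: [I/4, 0, 0, 7/4]; row 2: [0, -I/4, 7/4, 0]; row 3: [0, -7/4, I/4, 0]; row 4: [-7/4, 0, 0, -I/4]


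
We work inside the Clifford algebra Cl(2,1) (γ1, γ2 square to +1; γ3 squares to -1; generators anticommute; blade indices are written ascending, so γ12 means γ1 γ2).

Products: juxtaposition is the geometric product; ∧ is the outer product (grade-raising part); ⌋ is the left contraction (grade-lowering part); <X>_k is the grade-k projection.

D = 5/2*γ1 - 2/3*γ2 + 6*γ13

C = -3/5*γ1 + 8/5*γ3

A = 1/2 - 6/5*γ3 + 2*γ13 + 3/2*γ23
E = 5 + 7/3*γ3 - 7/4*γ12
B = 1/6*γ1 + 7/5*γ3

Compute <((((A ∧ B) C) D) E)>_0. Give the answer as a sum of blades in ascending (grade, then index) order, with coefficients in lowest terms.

step 1: 1/12*γ1 + 7/10*γ3 + 1/5*γ13 + 1/4*γ123
step 2: -117/100 - 8/25*γ1 + 3/25*γ3 - 2/5*γ12 + 83/150*γ13 - 3/20*γ23
step 3: 63/25 - 1163/600*γ1 + 89/50*γ2 - 1021/300*γ3 + 167/150*γ12 - 183/25*γ13 + 62/25*γ23 - 11/1800*γ123
step 4: 40481/1800 + 3151/300*γ1 + 15613/2400*γ2 - 80261/7200*γ3 + 6323/5400*γ12 - 66209/1800*γ13 + 8809/300*γ23 + 30683/3600*γ123
step 5: 40481/1800
Answer: 40481/1800


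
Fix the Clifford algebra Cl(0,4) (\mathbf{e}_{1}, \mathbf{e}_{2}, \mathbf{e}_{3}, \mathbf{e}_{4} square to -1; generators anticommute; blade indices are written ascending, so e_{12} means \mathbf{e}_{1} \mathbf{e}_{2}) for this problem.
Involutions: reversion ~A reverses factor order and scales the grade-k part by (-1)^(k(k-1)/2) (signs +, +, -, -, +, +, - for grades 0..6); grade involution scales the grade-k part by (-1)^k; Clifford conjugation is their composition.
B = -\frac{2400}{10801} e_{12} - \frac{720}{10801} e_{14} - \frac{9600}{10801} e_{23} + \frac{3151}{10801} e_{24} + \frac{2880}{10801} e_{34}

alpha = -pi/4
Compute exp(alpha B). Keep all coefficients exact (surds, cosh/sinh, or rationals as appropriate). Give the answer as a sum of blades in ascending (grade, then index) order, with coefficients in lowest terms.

B^2 term by term: the squares give (-\frac{2400}{10801})^2*(e_{12})^2 + (-\frac{720}{10801})^2*(e_{14})^2 + (-\frac{9600}{10801})^2*(e_{23})^2 + (\frac{3151}{10801})^2*(e_{24})^2 + (\frac{2880}{10801})^2*(e_{34})^2 = \frac{5760000}{116661601}*(-1) + \frac{518400}{116661601}*(-1) + \frac{92160000}{116661601}*(-1) + \frac{9928801}{116661601}*(-1) + \frac{8294400}{116661601}*(-1) = -1 (each basis 2-blade squares to minus the product of its generators' squares); cross terms between blades sharing an index anticommute and cancel; the commuting (index-disjoint) pairs give grade-4 terms 2*c*c'*(blade product), which cancel blade by blade — e_{1234}: -\frac{13824000}{116661601} + \frac{13824000}{116661601} = 0 — confirming B is simple. So B^2 = -1.
B^2 = -1 — the negative square puts this in the circular regime; l = 1, alpha*l = - \frac{\pi}{4}, so exp(alpha B) = cos(- \frac{\pi}{4}) + (sin(- \frac{\pi}{4})/1)*B = \frac{\sqrt{2}}{2} + (- \frac{\sqrt{2}}{2})*B.
Answer: \frac{\sqrt{2}}{2} + \frac{1200 \sqrt{2}}{10801} e_{12} + \frac{360 \sqrt{2}}{10801} e_{14} + \frac{4800 \sqrt{2}}{10801} e_{23} - \frac{3151 \sqrt{2}}{21602} e_{24} - \frac{1440 \sqrt{2}}{10801} e_{34}


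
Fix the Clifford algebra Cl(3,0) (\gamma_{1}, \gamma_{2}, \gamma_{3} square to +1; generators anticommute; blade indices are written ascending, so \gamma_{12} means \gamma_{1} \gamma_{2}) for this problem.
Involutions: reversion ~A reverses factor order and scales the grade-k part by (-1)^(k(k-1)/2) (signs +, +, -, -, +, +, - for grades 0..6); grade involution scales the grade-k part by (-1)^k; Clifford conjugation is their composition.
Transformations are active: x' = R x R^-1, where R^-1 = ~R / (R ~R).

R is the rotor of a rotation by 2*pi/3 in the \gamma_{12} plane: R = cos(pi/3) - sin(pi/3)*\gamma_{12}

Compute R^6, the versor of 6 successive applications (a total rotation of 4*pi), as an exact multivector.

Rotor phase runs at HALF the rotation angle; powers of one rotor simply add phase, so after 6 steps in \gamma_{12} the phase is 6*pi/3 = 2 \pi and R^6 = cos(2 \pi) - sin(2 \pi)*\gamma_{12}.
cos(2 \pi) = 1 and sin(2 \pi) = 0, so R^6 = 1. The total rotation 4*pi is 2 full turns, so every vector returns to itself, yet the rotor is +1, back on the identity sheet (an even number of 2*pi turns).
Answer: 1


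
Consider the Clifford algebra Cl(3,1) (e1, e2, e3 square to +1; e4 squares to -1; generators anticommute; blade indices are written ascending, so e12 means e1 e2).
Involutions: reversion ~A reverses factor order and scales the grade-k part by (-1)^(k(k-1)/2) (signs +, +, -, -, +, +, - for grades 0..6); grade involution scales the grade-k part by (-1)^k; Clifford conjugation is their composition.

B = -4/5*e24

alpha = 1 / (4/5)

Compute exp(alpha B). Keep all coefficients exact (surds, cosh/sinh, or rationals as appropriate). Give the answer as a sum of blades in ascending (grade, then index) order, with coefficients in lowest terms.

B^2 = (-4/5)^2*(e24)^2 = 16/25*(+1) = 16/25 (a basis 2-blade squares to minus the product of its generators' squares).
B^2 = 16/25 — B^2 > 0, so the exponential closes hyperbolically: l = 4/5, alpha*l = 1, so exp(alpha B) = cosh(1) + (sinh(1)/(4/5))*B = cosh(1) + (5*sinh(1)/4)*B.
Answer: cosh(1) - sinh(1)*e24


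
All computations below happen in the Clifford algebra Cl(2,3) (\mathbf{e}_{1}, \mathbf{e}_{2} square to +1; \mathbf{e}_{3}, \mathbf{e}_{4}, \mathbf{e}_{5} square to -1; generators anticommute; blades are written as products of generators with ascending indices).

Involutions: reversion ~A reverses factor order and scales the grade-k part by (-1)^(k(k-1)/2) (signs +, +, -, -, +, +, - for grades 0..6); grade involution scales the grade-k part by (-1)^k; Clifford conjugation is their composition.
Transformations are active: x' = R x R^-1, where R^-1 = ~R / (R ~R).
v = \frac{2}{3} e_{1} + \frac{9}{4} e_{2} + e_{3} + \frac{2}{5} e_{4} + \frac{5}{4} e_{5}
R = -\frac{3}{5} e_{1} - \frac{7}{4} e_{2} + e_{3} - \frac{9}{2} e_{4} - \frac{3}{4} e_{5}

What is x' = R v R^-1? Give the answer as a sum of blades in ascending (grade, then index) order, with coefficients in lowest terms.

~R = -\frac{3}{5} e_{1} - \frac{7}{4} e_{2} + e_{3} - \frac{9}{2} e_{4} - \frac{3}{4} e_{5}, and R ~R = -\frac{1839}{100}, so R^-1 = ~R / (-\frac{1839}{100}).
R v = -\frac{13}{5} - \frac{11}{60} e_{1} e_{2} - \frac{19}{15} e_{1} e_{3} + \frac{69}{25} e_{1} e_{4} - \frac{1}{4} e_{1} e_{5} - 4 e_{2} e_{3} + \frac{377}{40} e_{2} e_{4} - \frac{1}{2} e_{2} e_{5} + \frac{49}{10} e_{3} e_{4} + 2 e_{3} e_{5} - \frac{213}{40} e_{4} e_{5}
Answer: -\frac{1538}{1839} e_{1} - \frac{20191}{7356} e_{2} - \frac{1319}{1839} e_{3} - \frac{5126}{3065} e_{4} - \frac{3585}{2452} e_{5}


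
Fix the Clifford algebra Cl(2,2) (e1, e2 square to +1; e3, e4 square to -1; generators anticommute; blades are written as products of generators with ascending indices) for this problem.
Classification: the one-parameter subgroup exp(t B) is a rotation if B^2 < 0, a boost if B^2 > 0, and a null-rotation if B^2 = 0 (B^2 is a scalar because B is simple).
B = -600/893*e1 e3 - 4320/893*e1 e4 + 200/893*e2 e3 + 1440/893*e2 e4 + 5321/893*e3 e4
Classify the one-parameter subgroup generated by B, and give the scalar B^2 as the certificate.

B^2 term by term: the squares give (-600/893)^2*(e1 e3)^2 + (-4320/893)^2*(e1 e4)^2 + (200/893)^2*(e2 e3)^2 + (1440/893)^2*(e2 e4)^2 + (5321/893)^2*(e3 e4)^2 = 360000/797449*(+1) + 18662400/797449*(+1) + 40000/797449*(+1) + 2073600/797449*(+1) + 28313041/797449*(-1) = -9 (each basis 2-blade squares to minus the product of its generators' squares); cross terms between blades sharing an index anticommute and cancel; the commuting (index-disjoint) pairs give grade-4 terms 2*c*c'*(blade product), which cancel blade by blade — e1 e2 e3 e4: 1728000/797449 - 1728000/797449 = 0 — confirming B is simple. So B^2 = -9.
Answer: rotation, certificate B^2 = -9. The scalar -9 is the complete invariant here: its sign names the subgroup type.


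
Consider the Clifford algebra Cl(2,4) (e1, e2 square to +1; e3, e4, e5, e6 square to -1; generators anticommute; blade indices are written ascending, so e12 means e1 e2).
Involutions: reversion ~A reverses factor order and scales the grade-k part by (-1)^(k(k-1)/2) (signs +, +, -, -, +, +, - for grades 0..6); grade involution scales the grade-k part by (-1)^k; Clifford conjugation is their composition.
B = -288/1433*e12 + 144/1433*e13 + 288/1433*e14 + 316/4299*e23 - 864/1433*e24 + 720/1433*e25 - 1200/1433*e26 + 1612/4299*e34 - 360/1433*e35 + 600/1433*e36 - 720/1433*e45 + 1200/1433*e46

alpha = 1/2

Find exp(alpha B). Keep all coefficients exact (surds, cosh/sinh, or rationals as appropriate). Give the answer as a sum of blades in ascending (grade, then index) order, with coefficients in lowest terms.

B^2 term by term: the squares give (-288/1433)^2*(e12)^2 + (144/1433)^2*(e13)^2 + (288/1433)^2*(e14)^2 + (316/4299)^2*(e23)^2 + (-864/1433)^2*(e24)^2 + (720/1433)^2*(e25)^2 + (-1200/1433)^2*(e26)^2 + (1612/4299)^2*(e34)^2 + (-360/1433)^2*(e35)^2 + (600/1433)^2*(e36)^2 + (-720/1433)^2*(e45)^2 + (1200/1433)^2*(e46)^2 = 82944/2053489*(-1) + 20736/2053489*(+1) + 82944/2053489*(+1) + 99856/18481401*(+1) + 746496/2053489*(+1) + 518400/2053489*(+1) + 1440000/2053489*(+1) + 2598544/18481401*(-1) + 129600/2053489*(-1) + 360000/2053489*(-1) + 518400/2053489*(-1) + 1440000/2053489*(-1) = 0 (each basis 2-blade squares to minus the product of its generators' squares); cross terms between blades sharing an index anticommute and cancel; the commuting (index-disjoint) pairs give grade-4 terms 2*c*c'*(blade product), which cancel blade by blade — e1234: -309504/2053489 + 248832/2053489 + 60672/2053489 = 0; e1235: 207360/2053489 - 207360/2053489 = 0; e1236: -345600/2053489 + 345600/2053489 = 0; e1245: 414720/2053489 - 414720/2053489 = 0; e1246: -691200/2053489 + 691200/2053489 = 0; e1345: -207360/2053489 + 207360/2053489 = 0; e1346: 345600/2053489 - 345600/2053489 = 0; e2345: -151680/2053489 - 622080/2053489 + 773760/2053489 = 0; e2346: 252800/2053489 + 1036800/2053489 - 1289600/2053489 = 0; e2356: -864000/2053489 + 864000/2053489 = 0; e2456: -1728000/2053489 + 1728000/2053489 = 0; e3456: 864000/2053489 - 864000/2053489 = 0 — confirming B is simple. So B^2 = 0.
B^2 = 0, and the exponential is exactly linear here: exp(alpha B) = 1 + alpha B (parabolic case).
Answer: 1 - 144/1433*e12 + 72/1433*e13 + 144/1433*e14 + 158/4299*e23 - 432/1433*e24 + 360/1433*e25 - 600/1433*e26 + 806/4299*e34 - 180/1433*e35 + 300/1433*e36 - 360/1433*e45 + 600/1433*e46


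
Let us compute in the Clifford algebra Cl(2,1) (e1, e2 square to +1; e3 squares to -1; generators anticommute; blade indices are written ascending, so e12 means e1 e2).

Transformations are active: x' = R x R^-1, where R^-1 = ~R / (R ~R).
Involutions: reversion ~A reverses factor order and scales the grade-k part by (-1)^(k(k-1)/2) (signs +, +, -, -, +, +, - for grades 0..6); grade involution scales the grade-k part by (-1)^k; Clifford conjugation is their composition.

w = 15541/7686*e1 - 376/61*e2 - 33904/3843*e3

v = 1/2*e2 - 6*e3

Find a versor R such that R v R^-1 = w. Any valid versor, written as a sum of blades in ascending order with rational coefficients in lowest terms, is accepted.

The midline construction: v and w both square to -143/4, so reflecting in their sum 15541/7686*e1 - 691/122*e2 - 56962/3843*e3 exchanges them.
Answer: 15541/7686*e1 - 691/122*e2 - 56962/3843*e3


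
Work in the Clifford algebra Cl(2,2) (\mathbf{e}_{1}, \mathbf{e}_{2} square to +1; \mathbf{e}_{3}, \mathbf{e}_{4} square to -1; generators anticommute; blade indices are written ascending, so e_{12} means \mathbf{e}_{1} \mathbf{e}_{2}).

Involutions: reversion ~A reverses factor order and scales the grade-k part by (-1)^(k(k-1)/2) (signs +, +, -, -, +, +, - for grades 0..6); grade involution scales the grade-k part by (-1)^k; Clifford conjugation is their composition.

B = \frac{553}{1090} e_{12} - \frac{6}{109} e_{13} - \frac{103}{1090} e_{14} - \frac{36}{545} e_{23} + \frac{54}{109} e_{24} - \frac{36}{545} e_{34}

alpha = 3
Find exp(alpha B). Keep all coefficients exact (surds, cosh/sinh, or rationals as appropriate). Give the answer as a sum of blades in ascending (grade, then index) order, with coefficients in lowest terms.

B^2 term by term: the squares give (\frac{553}{1090})^2*(e_{12})^2 + (-\frac{6}{109})^2*(e_{13})^2 + (-\frac{103}{1090})^2*(e_{14})^2 + (-\frac{36}{545})^2*(e_{23})^2 + (\frac{54}{109})^2*(e_{24})^2 + (-\frac{36}{545})^2*(e_{34})^2 = \frac{305809}{1188100}*(-1) + \frac{36}{11881}*(+1) + \frac{10609}{1188100}*(+1) + \frac{1296}{297025}*(+1) + \frac{2916}{11881}*(+1) + \frac{1296}{297025}*(-1) = 0 (each basis 2-blade squares to minus the product of its generators' squares); cross terms between blades sharing an index anticommute and cancel; the commuting (index-disjoint) pairs give grade-4 terms 2*c*c'*(blade product), which cancel blade by blade — e_{1234}: -\frac{19908}{297025} + \frac{648}{11881} + \frac{3708}{297025} = 0 — confirming B is simple. So B^2 = 0.
B^2 = 0, so the series closes: exp(alpha B) = 1 + alpha B (parabolic case).
Answer: 1 + \frac{1659}{1090} e_{12} - \frac{18}{109} e_{13} - \frac{309}{1090} e_{14} - \frac{108}{545} e_{23} + \frac{162}{109} e_{24} - \frac{108}{545} e_{34}


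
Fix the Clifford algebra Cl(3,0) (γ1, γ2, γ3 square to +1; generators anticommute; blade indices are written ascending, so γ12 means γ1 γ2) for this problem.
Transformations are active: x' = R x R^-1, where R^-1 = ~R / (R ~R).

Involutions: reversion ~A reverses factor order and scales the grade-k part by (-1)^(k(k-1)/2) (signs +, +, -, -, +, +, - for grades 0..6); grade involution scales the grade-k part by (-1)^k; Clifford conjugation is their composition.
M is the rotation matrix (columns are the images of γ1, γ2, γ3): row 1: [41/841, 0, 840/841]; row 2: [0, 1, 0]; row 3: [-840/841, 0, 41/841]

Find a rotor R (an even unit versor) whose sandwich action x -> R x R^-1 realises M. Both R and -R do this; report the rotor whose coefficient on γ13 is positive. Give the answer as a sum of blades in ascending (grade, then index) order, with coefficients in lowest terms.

Method: write R = a + b12*γ12 + b13*γ13 + b23*γ23 with a^2 + b12^2 + b13^2 + b23^2 = 1 (so R^-1 = ~R). Expanding the columns R e_j ~R gives tr M = 4a^2 - 1 and, from the antisymmetric part, M21 - M12 = -4a*b12, M13 - M31 = 4a*b13, M32 - M23 = -4a*b23.
Here tr M = 923/841, so a^2 = (1 + tr M)/4 = 441/841 and a = ±21/29. Taking a = 21/29: M21 - M12 = 0, M13 - M31 = 1680/841, M32 - M23 = 0, giving b12 = 0, b13 = 20/29, b23 = 0, i.e. R = 21/29 + 20/29*γ13.
Its γ13 coefficient is already positive.
Answer: 21/29 + 20/29*γ13. Uniqueness: Spin(3) -> SO(3) maps R and -R to the same rotation of trace 923/841; fixing the sign of the γ13 coefficient removes the ambiguity.
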